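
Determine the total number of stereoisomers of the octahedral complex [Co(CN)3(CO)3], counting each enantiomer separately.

The six octahedral sites form three mutually perpendicular trans pairs.
Systematic placement gives 2 geometric isomers: CN mer; CN fac.
Each arrangement has an internal mirror plane or centre of symmetry, so none is chiral.

2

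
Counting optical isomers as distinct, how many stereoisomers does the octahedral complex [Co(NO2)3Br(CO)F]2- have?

In an octahedral complex each vertex has one trans partner and four cis neighbours.
There are 4 geometric isomers: NO2 mer (3 arrangements); NO2 fac (chiral).
One of these lacks any improper symmetry element and so occurs as an enantiomeric pair, giving 4 + 1 = 5 stereoisomers in total.

5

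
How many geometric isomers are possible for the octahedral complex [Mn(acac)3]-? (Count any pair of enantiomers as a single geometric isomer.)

Each acac is bidentate and must span two cis positions.
Only one geometric arrangement is possible; it has no improper symmetry element, so it exists as a pair of enantiomers (2 stereoisomers).

1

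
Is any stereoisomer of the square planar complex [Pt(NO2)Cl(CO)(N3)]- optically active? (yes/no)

A square has two trans pairs of vertices; adjacent vertices are cis.
Systematic placement gives 3 geometric isomers: (CO/N3 trans, Cl/NO2 trans); (CO/NO2 trans, Cl/N3 trans); (CO/Cl trans, N3/NO2 trans).
Each arrangement has an internal mirror plane or centre of symmetry, so none is chiral.

no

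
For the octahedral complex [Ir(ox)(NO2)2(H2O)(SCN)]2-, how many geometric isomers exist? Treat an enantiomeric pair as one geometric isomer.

4

The six octahedral sites form three mutually perpendicular trans pairs.
Each ox is bidentate and must span two cis positions.
Systematic placement gives 4 geometric isomers: NO2 cis (3 arrangements, 2 chiral); NO2 trans.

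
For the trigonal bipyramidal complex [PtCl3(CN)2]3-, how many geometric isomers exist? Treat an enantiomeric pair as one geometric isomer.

In a trigonal bipyramid the two axial positions differ from the three equatorial ones.
There are 3 geometric isomers: CN both axial; CN one axial, one equatorial; CN both equatorial.

3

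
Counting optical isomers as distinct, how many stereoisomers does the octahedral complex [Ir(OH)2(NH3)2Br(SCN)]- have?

An octahedron has six vertices in three trans pairs; every non-trans pair is cis.
The distinct arrangements are (6 in all): OH cis, NH3 cis (3 arrangements, 2 chiral); OH trans, NH3 cis; OH cis, NH3 trans; OH trans, NH3 trans.
Of these, 2 lack any improper symmetry element and so occur as enantiomeric pairs, giving 6 + 2 = 8 stereoisomers in total.

8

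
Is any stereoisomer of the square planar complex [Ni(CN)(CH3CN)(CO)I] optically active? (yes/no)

no

A square has two trans pairs of vertices; adjacent vertices are cis.
The distinct arrangements are (3 in all): (CH3CN/CO trans, CN/I trans); (CH3CN/I trans, CN/CO trans); (CH3CN/CN trans, CO/I trans).
Each arrangement has an internal mirror plane or centre of symmetry, so none is chiral.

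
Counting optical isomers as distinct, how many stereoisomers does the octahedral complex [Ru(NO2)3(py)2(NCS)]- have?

The distinct arrangements are (3 in all): NO2 mer, py trans; NO2 fac, py cis; NO2 mer, py cis.
Each arrangement has an internal mirror plane or centre of symmetry, so none is chiral.

3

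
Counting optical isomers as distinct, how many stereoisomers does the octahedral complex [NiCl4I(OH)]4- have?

2

An octahedron has six vertices in three trans pairs; every non-trans pair is cis.
The distinct arrangements are (2 in all): I and OH mutually trans; I and OH mutually cis.
Each arrangement has an internal mirror plane or centre of symmetry, so none is chiral.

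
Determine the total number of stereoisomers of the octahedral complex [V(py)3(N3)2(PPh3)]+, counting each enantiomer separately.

The six octahedral sites form three mutually perpendicular trans pairs.
Systematic placement gives 3 geometric isomers: py mer, N3 trans; py mer, N3 cis; py fac, N3 cis.
Each arrangement has an internal mirror plane or centre of symmetry, so none is chiral.

3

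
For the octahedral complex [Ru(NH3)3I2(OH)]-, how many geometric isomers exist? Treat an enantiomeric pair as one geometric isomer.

An octahedron has six vertices in three trans pairs; every non-trans pair is cis.
The distinct arrangements are (3 in all): NH3 mer, I trans; NH3 fac, I cis; NH3 mer, I cis.

3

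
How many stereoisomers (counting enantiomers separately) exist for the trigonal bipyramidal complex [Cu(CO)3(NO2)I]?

4

A trigonal bipyramid has two axial and three equatorial sites, which are chemically inequivalent.
The distinct arrangements are (4 in all): NO2 equatorial, I equatorial; NO2 equatorial, I axial; NO2 axial, I equatorial; NO2 axial, I axial.
Each arrangement has an internal mirror plane or centre of symmetry, so none is chiral.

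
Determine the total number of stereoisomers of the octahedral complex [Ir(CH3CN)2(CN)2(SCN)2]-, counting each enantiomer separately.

An octahedron has six vertices in three trans pairs; every non-trans pair is cis.
Working through the distinct placements yields 5 geometric isomers: CH3CN trans, CN trans, SCN trans; CH3CN trans, CN cis, SCN cis; CH3CN cis, CN cis, SCN trans; CH3CN cis, CN cis, SCN cis (chiral); CH3CN cis, CN trans, SCN cis.
One of these lacks any improper symmetry element and so occurs as an enantiomeric pair, giving 5 + 1 = 6 stereoisomers in total.

6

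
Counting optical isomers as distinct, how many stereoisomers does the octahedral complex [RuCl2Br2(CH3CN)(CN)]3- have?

In an octahedral complex each vertex has one trans partner and four cis neighbours.
The distinct arrangements are (6 in all): Cl trans, Br trans; Cl cis, Br trans; Cl trans, Br cis; Cl cis, Br cis (3 arrangements, 2 chiral).
Of these, 2 lack any improper symmetry element and so occur as enantiomeric pairs, giving 6 + 2 = 8 stereoisomers in total.

8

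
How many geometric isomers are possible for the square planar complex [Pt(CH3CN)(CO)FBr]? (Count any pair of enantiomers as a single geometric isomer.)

In a square planar complex each vertex has one trans partner and two cis neighbours.
Working through the distinct placements yields 3 geometric isomers: (Br/CO trans, CH3CN/F trans); (Br/F trans, CH3CN/CO trans); (Br/CH3CN trans, CO/F trans).

3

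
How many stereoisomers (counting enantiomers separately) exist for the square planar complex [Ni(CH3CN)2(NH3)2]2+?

In a square planar complex each vertex has one trans partner and two cis neighbours.
Working through the distinct placements yields 2 geometric isomers: CH3CN cis; CH3CN trans.
Each arrangement has an internal mirror plane or centre of symmetry, so none is chiral.

2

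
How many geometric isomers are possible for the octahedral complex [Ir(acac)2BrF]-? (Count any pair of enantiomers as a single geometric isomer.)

2

In an octahedral complex each vertex has one trans partner and four cis neighbours.
Each acac is bidentate and must span two cis positions.
There are 2 geometric isomers: Br and F mutually trans; Br and F mutually cis (chiral).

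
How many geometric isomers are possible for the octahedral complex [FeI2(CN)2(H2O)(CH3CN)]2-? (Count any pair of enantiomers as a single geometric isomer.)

The six octahedral sites form three mutually perpendicular trans pairs.
The distinct arrangements are (6 in all): I trans, CN cis; I cis, CN cis (3 arrangements, 2 chiral); I trans, CN trans; I cis, CN trans.

6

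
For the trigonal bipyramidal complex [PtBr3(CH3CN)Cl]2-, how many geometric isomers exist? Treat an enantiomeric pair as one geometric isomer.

4

In a trigonal bipyramid the two axial positions differ from the three equatorial ones.
The distinct arrangements are (4 in all): CH3CN equatorial, Cl equatorial; CH3CN axial, Cl equatorial; CH3CN equatorial, Cl axial; CH3CN axial, Cl axial.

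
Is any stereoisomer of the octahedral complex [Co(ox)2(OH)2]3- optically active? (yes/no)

yes

The six octahedral sites form three mutually perpendicular trans pairs.
Each ox is bidentate and must span two cis positions.
Systematic placement gives 2 geometric isomers: OH trans; OH cis (chiral).
One of these lacks any improper symmetry element and so occurs as an enantiomeric pair, giving 2 + 1 = 3 stereoisomers in total.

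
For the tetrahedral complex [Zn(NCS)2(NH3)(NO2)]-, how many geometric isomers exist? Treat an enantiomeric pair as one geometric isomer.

All four vertices of a tetrahedron are equivalent and mutually adjacent, so cis/trans isomerism cannot arise.
Only one geometric arrangement is possible.

1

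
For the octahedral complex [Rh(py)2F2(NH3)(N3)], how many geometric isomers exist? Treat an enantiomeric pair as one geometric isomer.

In an octahedral complex each vertex has one trans partner and four cis neighbours.
The distinct arrangements are (6 in all): py trans, F trans; py cis, F trans; py trans, F cis; py cis, F cis (3 arrangements, 2 chiral).

6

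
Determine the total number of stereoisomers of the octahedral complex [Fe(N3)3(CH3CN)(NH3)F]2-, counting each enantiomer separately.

5

An octahedron has six vertices in three trans pairs; every non-trans pair is cis.
Systematic placement gives 4 geometric isomers: N3 mer (3 arrangements); N3 fac (chiral).
One of these lacks any improper symmetry element and so occurs as an enantiomeric pair, giving 4 + 1 = 5 stereoisomers in total.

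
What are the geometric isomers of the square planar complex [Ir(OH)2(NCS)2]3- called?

cis and trans

In a square planar complex each vertex has one trans partner and two cis neighbours.
There are 2 geometric isomers: OH cis; OH trans.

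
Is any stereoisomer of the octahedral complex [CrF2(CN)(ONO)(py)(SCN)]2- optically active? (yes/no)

The six octahedral sites form three mutually perpendicular trans pairs.
Exhaustive case analysis gives 9 geometric isomers.
Of these, 6 lack any improper symmetry element and so occur as enantiomeric pairs, giving 9 + 6 = 15 stereoisomers in total.

yes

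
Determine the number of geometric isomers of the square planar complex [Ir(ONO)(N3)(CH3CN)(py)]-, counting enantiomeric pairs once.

3

In a square planar complex each vertex has one trans partner and two cis neighbours.
The distinct arrangements are (3 in all): (CH3CN/ONO trans, N3/py trans); (CH3CN/py trans, N3/ONO trans); (CH3CN/N3 trans, ONO/py trans).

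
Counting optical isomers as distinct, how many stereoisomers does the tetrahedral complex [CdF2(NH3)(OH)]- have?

All four vertices of a tetrahedron are equivalent and mutually adjacent, so cis/trans isomerism cannot arise.
Only one geometric arrangement is possible.

1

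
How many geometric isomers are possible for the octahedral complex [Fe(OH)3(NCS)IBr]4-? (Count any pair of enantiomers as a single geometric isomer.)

Systematic placement gives 4 geometric isomers: OH mer (3 arrangements); OH fac (chiral).

4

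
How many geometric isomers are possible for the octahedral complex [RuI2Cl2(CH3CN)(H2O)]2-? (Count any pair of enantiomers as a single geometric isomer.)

6

The six octahedral sites form three mutually perpendicular trans pairs.
Working through the distinct placements yields 6 geometric isomers: I trans, Cl cis; I cis, Cl cis (3 arrangements, 2 chiral); I trans, Cl trans; I cis, Cl trans.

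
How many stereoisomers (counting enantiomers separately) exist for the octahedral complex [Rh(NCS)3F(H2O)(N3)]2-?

The six octahedral sites form three mutually perpendicular trans pairs.
There are 4 geometric isomers: NCS mer (3 arrangements); NCS fac (chiral).
One of these lacks any improper symmetry element and so occurs as an enantiomeric pair, giving 4 + 1 = 5 stereoisomers in total.

5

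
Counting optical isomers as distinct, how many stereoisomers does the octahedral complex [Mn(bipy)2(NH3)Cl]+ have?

An octahedron has six vertices in three trans pairs; every non-trans pair is cis.
Each bipy is bidentate and must span two cis positions.
The distinct arrangements are (2 in all): NH3 and Cl mutually trans; NH3 and Cl mutually cis (chiral).
One of these lacks any improper symmetry element and so occurs as an enantiomeric pair, giving 2 + 1 = 3 stereoisomers in total.

3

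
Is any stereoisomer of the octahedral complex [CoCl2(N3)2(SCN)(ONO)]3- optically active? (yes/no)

In an octahedral complex each vertex has one trans partner and four cis neighbours.
Working through the distinct placements yields 6 geometric isomers: Cl trans, N3 trans; Cl trans, N3 cis; Cl cis, N3 cis (3 arrangements, 2 chiral); Cl cis, N3 trans.
Of these, 2 lack any improper symmetry element and so occur as enantiomeric pairs, giving 6 + 2 = 8 stereoisomers in total.

yes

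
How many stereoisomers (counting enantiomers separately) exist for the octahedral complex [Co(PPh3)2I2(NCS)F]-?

8

There are 6 geometric isomers: PPh3 trans, I cis; PPh3 cis, I cis (3 arrangements, 2 chiral); PPh3 trans, I trans; PPh3 cis, I trans.
Of these, 2 lack any improper symmetry element and so occur as enantiomeric pairs, giving 6 + 2 = 8 stereoisomers in total.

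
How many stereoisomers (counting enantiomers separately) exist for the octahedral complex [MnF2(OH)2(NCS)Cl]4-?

8

In an octahedral complex each vertex has one trans partner and four cis neighbours.
Working through the distinct placements yields 6 geometric isomers: F cis, OH trans; F cis, OH cis (3 arrangements, 2 chiral); F trans, OH trans; F trans, OH cis.
Of these, 2 lack any improper symmetry element and so occur as enantiomeric pairs, giving 6 + 2 = 8 stereoisomers in total.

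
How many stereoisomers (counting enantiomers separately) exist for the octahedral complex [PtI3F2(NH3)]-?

An octahedron has six vertices in three trans pairs; every non-trans pair is cis.
The distinct arrangements are (3 in all): I mer, F trans; I fac, F cis; I mer, F cis.
Each arrangement has an internal mirror plane or centre of symmetry, so none is chiral.

3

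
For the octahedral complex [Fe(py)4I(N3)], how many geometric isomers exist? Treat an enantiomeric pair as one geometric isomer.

Systematic placement gives 2 geometric isomers: I and N3 mutually trans; I and N3 mutually cis.

2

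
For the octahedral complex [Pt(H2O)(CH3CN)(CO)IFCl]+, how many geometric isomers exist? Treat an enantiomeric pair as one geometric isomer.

15

In an octahedral complex each vertex has one trans partner and four cis neighbours.
Systematic enumeration (placing each ligand type in turn and discarding arrangements equivalent by rotation or reflection) gives 15 geometric isomers.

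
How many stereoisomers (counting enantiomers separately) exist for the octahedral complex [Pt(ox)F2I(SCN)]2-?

An octahedron has six vertices in three trans pairs; every non-trans pair is cis.
Each ox is bidentate and must span two cis positions.
Working through the distinct placements yields 4 geometric isomers: F trans; F cis (3 arrangements, 2 chiral).
Of these, 2 lack any improper symmetry element and so occur as enantiomeric pairs, giving 4 + 2 = 6 stereoisomers in total.

6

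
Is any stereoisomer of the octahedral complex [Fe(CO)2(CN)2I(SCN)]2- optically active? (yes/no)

In an octahedral complex each vertex has one trans partner and four cis neighbours.
The distinct arrangements are (6 in all): CO trans, CN trans; CO cis, CN trans; CO cis, CN cis (3 arrangements, 2 chiral); CO trans, CN cis.
Of these, 2 lack any improper symmetry element and so occur as enantiomeric pairs, giving 6 + 2 = 8 stereoisomers in total.

yes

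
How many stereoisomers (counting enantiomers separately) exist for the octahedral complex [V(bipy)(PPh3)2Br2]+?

Each bipy is bidentate and must span two cis positions.
There are 3 geometric isomers: PPh3 cis, Br trans; PPh3 cis, Br cis (chiral); PPh3 trans, Br cis.
One of these lacks any improper symmetry element and so occurs as an enantiomeric pair, giving 3 + 1 = 4 stereoisomers in total.

4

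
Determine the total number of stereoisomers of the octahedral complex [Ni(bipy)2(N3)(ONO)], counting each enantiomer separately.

The six octahedral sites form three mutually perpendicular trans pairs.
Each bipy is bidentate and must span two cis positions.
There are 2 geometric isomers: N3 and ONO mutually trans; N3 and ONO mutually cis (chiral).
One of these lacks any improper symmetry element and so occurs as an enantiomeric pair, giving 2 + 1 = 3 stereoisomers in total.

3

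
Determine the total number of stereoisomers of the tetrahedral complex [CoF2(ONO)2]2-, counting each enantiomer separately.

1

Only one geometric arrangement is possible.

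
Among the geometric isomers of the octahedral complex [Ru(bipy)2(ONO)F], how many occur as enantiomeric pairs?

1

An octahedron has six vertices in three trans pairs; every non-trans pair is cis.
Each bipy is bidentate and must span two cis positions.
The distinct arrangements are (2 in all): ONO and F mutually trans; ONO and F mutually cis (chiral).
One of these lacks any improper symmetry element and so occurs as an enantiomeric pair, giving 2 + 1 = 3 stereoisomers in total.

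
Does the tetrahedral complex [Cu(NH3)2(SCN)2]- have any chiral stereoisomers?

no

In a tetrahedral complex all four positions are equivalent and every pair of ligands is adjacent — there is no cis/trans distinction.
Only one geometric arrangement is possible.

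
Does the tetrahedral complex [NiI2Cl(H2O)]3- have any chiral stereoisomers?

All four vertices of a tetrahedron are equivalent and mutually adjacent, so cis/trans isomerism cannot arise.
Only one geometric arrangement is possible.

no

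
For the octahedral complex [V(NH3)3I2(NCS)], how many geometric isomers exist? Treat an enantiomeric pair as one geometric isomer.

3

The six octahedral sites form three mutually perpendicular trans pairs.
Working through the distinct placements yields 3 geometric isomers: NH3 mer, I trans; NH3 mer, I cis; NH3 fac, I cis.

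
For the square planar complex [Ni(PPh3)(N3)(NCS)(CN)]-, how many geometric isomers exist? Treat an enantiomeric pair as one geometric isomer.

A square has two trans pairs of vertices; adjacent vertices are cis.
Systematic placement gives 3 geometric isomers: (CN/NCS trans, N3/PPh3 trans); (CN/PPh3 trans, N3/NCS trans); (CN/N3 trans, NCS/PPh3 trans).

3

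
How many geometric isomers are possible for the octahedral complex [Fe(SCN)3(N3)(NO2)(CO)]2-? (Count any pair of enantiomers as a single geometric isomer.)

The six octahedral sites form three mutually perpendicular trans pairs.
Working through the distinct placements yields 4 geometric isomers: SCN mer (3 arrangements); SCN fac (chiral).

4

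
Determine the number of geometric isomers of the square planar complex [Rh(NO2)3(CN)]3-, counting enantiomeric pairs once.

1

In a square planar complex each vertex has one trans partner and two cis neighbours.
Only one geometric arrangement is possible.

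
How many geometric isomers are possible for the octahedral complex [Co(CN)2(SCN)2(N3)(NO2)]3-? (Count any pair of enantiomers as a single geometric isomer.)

6

The six octahedral sites form three mutually perpendicular trans pairs.
There are 6 geometric isomers: CN trans, SCN trans; CN trans, SCN cis; CN cis, SCN trans; CN cis, SCN cis (3 arrangements, 2 chiral).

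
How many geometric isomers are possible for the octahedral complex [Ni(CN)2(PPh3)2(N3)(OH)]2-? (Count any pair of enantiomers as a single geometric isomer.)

In an octahedral complex each vertex has one trans partner and four cis neighbours.
There are 6 geometric isomers: CN trans, PPh3 trans; CN trans, PPh3 cis; CN cis, PPh3 trans; CN cis, PPh3 cis (3 arrangements, 2 chiral).

6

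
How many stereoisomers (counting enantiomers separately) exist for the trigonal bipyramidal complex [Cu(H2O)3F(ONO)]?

4

A trigonal bipyramid has two axial and three equatorial sites, which are chemically inequivalent.
Systematic placement gives 4 geometric isomers: F axial, ONO equatorial; F axial, ONO axial; F equatorial, ONO equatorial; F equatorial, ONO axial.
Each arrangement has an internal mirror plane or centre of symmetry, so none is chiral.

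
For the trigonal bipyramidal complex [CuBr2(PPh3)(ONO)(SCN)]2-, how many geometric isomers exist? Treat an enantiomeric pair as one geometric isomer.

A trigonal bipyramid has two axial and three equatorial sites, which are chemically inequivalent.
Systematic enumeration (placing each ligand type in turn and discarding arrangements equivalent by rotation or reflection) gives 7 geometric isomers.

7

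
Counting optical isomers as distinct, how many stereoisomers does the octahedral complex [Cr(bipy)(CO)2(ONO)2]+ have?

Each bipy is bidentate and must span two cis positions.
Systematic placement gives 3 geometric isomers: CO trans, ONO cis; CO cis, ONO cis (chiral); CO cis, ONO trans.
One of these lacks any improper symmetry element and so occurs as an enantiomeric pair, giving 3 + 1 = 4 stereoisomers in total.

4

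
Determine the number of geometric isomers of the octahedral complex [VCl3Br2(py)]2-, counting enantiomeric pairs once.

3

In an octahedral complex each vertex has one trans partner and four cis neighbours.
There are 3 geometric isomers: Cl mer, Br trans; Cl fac, Br cis; Cl mer, Br cis.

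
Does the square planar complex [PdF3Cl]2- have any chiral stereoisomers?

Only one geometric arrangement is possible.

no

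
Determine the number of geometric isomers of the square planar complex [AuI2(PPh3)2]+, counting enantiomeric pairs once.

A square has two trans pairs of vertices; adjacent vertices are cis.
Working through the distinct placements yields 2 geometric isomers: I cis; I trans.

2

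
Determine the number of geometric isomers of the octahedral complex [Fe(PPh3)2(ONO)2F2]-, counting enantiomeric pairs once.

In an octahedral complex each vertex has one trans partner and four cis neighbours.
Systematic placement gives 5 geometric isomers: PPh3 trans, ONO trans, F trans; PPh3 cis, ONO cis, F trans; PPh3 trans, ONO cis, F cis; PPh3 cis, ONO cis, F cis (chiral); PPh3 cis, ONO trans, F cis.

5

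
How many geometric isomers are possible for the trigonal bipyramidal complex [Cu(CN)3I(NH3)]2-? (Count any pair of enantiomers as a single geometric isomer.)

4

Systematic placement gives 4 geometric isomers: I equatorial, NH3 equatorial; I axial, NH3 equatorial; I equatorial, NH3 axial; I axial, NH3 axial.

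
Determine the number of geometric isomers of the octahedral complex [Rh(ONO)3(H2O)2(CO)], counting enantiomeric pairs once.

3

The six octahedral sites form three mutually perpendicular trans pairs.
There are 3 geometric isomers: ONO mer, H2O cis; ONO mer, H2O trans; ONO fac, H2O cis.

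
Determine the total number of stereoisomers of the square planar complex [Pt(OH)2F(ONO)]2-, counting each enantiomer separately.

In a square planar complex each vertex has one trans partner and two cis neighbours.
Systematic placement gives 2 geometric isomers: OH cis; OH trans.
Each arrangement has an internal mirror plane or centre of symmetry, so none is chiral.

2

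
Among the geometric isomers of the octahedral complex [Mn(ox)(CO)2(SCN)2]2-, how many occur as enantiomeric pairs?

1

An octahedron has six vertices in three trans pairs; every non-trans pair is cis.
Each ox is bidentate and must span two cis positions.
Systematic placement gives 3 geometric isomers: CO trans, SCN cis; CO cis, SCN cis (chiral); CO cis, SCN trans.
One of these lacks any improper symmetry element and so occurs as an enantiomeric pair, giving 3 + 1 = 4 stereoisomers in total.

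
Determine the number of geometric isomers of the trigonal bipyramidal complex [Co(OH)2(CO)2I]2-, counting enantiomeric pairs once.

5

A trigonal bipyramid has two axial and three equatorial sites, which are chemically inequivalent.
Systematic enumeration (placing each ligand type in turn and discarding arrangements equivalent by rotation or reflection) gives 5 geometric isomers.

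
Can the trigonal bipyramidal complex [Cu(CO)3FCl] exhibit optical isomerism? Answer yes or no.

The distinct arrangements are (4 in all): F equatorial, Cl equatorial; F equatorial, Cl axial; F axial, Cl equatorial; F axial, Cl axial.
Each arrangement has an internal mirror plane or centre of symmetry, so none is chiral.

no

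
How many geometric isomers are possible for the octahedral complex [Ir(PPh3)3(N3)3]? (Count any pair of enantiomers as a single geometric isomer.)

2

An octahedron has six vertices in three trans pairs; every non-trans pair is cis.
There are 2 geometric isomers: PPh3 mer; PPh3 fac.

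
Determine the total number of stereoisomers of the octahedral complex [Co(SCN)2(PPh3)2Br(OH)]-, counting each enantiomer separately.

The six octahedral sites form three mutually perpendicular trans pairs.
Systematic placement gives 6 geometric isomers: SCN trans, PPh3 trans; SCN cis, PPh3 cis (3 arrangements, 2 chiral); SCN trans, PPh3 cis; SCN cis, PPh3 trans.
Of these, 2 lack any improper symmetry element and so occur as enantiomeric pairs, giving 6 + 2 = 8 stereoisomers in total.

8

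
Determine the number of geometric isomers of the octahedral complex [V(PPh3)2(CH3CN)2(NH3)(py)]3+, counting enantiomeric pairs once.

6

An octahedron has six vertices in three trans pairs; every non-trans pair is cis.
Systematic placement gives 6 geometric isomers: PPh3 cis, CH3CN trans; PPh3 trans, CH3CN trans; PPh3 cis, CH3CN cis (3 arrangements, 2 chiral); PPh3 trans, CH3CN cis.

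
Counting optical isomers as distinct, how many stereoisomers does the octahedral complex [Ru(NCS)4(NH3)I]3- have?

2

Working through the distinct placements yields 2 geometric isomers: NH3 and I mutually cis; NH3 and I mutually trans.
Each arrangement has an internal mirror plane or centre of symmetry, so none is chiral.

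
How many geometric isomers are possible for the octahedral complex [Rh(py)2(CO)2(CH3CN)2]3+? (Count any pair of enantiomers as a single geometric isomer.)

5

The six octahedral sites form three mutually perpendicular trans pairs.
Working through the distinct placements yields 5 geometric isomers: py trans, CO trans, CH3CN trans; py cis, CO cis, CH3CN trans; py trans, CO cis, CH3CN cis; py cis, CO cis, CH3CN cis (chiral); py cis, CO trans, CH3CN cis.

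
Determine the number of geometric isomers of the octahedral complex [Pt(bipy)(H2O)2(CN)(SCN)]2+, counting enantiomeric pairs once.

4

Each bipy is bidentate and must span two cis positions.
Working through the distinct placements yields 4 geometric isomers: H2O cis (3 arrangements, 2 chiral); H2O trans.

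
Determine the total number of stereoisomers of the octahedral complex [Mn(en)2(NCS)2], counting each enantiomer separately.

3

An octahedron has six vertices in three trans pairs; every non-trans pair is cis.
Each en is bidentate and must span two cis positions.
Working through the distinct placements yields 2 geometric isomers: NCS trans; NCS cis (chiral).
One of these lacks any improper symmetry element and so occurs as an enantiomeric pair, giving 2 + 1 = 3 stereoisomers in total.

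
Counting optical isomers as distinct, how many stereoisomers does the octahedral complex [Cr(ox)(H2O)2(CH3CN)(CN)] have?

6

The six octahedral sites form three mutually perpendicular trans pairs.
Each ox is bidentate and must span two cis positions.
Working through the distinct placements yields 4 geometric isomers: H2O cis (3 arrangements, 2 chiral); H2O trans.
Of these, 2 lack any improper symmetry element and so occur as enantiomeric pairs, giving 4 + 2 = 6 stereoisomers in total.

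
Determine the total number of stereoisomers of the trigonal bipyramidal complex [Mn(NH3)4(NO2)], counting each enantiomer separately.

2

In a trigonal bipyramid the two axial positions differ from the three equatorial ones.
Working through the distinct placements yields 2 geometric isomers: NO2 equatorial; NO2 axial.
Each arrangement has an internal mirror plane or centre of symmetry, so none is chiral.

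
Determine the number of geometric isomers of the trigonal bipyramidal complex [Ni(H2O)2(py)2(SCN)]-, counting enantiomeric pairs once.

5

A trigonal bipyramid has two axial and three equatorial sites, which are chemically inequivalent.
Systematic enumeration (placing each ligand type in turn and discarding arrangements equivalent by rotation or reflection) gives 5 geometric isomers.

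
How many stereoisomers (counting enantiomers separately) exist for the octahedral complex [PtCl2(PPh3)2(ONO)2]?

The six octahedral sites form three mutually perpendicular trans pairs.
There are 5 geometric isomers: Cl trans, PPh3 trans, ONO trans; Cl trans, PPh3 cis, ONO cis; Cl cis, PPh3 trans, ONO cis; Cl cis, PPh3 cis, ONO cis (chiral); Cl cis, PPh3 cis, ONO trans.
One of these lacks any improper symmetry element and so occurs as an enantiomeric pair, giving 5 + 1 = 6 stereoisomers in total.

6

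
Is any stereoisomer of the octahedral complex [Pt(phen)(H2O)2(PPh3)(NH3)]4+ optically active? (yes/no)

The six octahedral sites form three mutually perpendicular trans pairs.
Each phen is bidentate and must span two cis positions.
Working through the distinct placements yields 4 geometric isomers: H2O trans; H2O cis (3 arrangements, 2 chiral).
Of these, 2 lack any improper symmetry element and so occur as enantiomeric pairs, giving 4 + 2 = 6 stereoisomers in total.

yes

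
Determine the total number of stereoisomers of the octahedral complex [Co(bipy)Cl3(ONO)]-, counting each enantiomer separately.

2

In an octahedral complex each vertex has one trans partner and four cis neighbours.
Each bipy is bidentate and must span two cis positions.
The distinct arrangements are (2 in all): Cl mer; Cl fac.
Each arrangement has an internal mirror plane or centre of symmetry, so none is chiral.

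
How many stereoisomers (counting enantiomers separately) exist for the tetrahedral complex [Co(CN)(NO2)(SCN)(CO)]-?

2

Only one geometric arrangement is possible; it has no improper symmetry element, so it exists as a pair of enantiomers (2 stereoisomers).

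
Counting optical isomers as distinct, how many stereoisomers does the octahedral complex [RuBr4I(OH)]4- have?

2

An octahedron has six vertices in three trans pairs; every non-trans pair is cis.
Systematic placement gives 2 geometric isomers: I and OH mutually trans; I and OH mutually cis.
Each arrangement has an internal mirror plane or centre of symmetry, so none is chiral.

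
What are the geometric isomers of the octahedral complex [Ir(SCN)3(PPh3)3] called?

fac and mer

Systematic placement gives 2 geometric isomers: SCN mer; SCN fac.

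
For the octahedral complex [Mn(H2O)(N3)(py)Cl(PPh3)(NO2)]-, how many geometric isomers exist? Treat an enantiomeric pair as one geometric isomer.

15

An octahedron has six vertices in three trans pairs; every non-trans pair is cis.
Placing the ligands in turn and identifying arrangements related by rotation or reflection leaves 15 distinct geometric isomers.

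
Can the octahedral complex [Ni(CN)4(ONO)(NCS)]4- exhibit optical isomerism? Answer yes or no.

The six octahedral sites form three mutually perpendicular trans pairs.
Systematic placement gives 2 geometric isomers: ONO and NCS mutually trans; ONO and NCS mutually cis.
Each arrangement has an internal mirror plane or centre of symmetry, so none is chiral.

no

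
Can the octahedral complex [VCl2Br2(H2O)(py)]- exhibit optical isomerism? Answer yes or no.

An octahedron has six vertices in three trans pairs; every non-trans pair is cis.
The distinct arrangements are (6 in all): Cl trans, Br trans; Cl cis, Br trans; Cl cis, Br cis (3 arrangements, 2 chiral); Cl trans, Br cis.
Of these, 2 lack any improper symmetry element and so occur as enantiomeric pairs, giving 6 + 2 = 8 stereoisomers in total.

yes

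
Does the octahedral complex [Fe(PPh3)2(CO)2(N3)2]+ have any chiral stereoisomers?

yes

The six octahedral sites form three mutually perpendicular trans pairs.
There are 5 geometric isomers: PPh3 trans, CO trans, N3 trans; PPh3 cis, CO trans, N3 cis; PPh3 trans, CO cis, N3 cis; PPh3 cis, CO cis, N3 cis (chiral); PPh3 cis, CO cis, N3 trans.
One of these lacks any improper symmetry element and so occurs as an enantiomeric pair, giving 5 + 1 = 6 stereoisomers in total.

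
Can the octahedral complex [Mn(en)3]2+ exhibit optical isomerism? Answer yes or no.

yes

Each en is bidentate and must span two cis positions.
Only one geometric arrangement is possible; it has no improper symmetry element, so it exists as a pair of enantiomers (2 stereoisomers).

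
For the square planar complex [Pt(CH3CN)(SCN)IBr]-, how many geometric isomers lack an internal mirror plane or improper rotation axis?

0

A square has two trans pairs of vertices; adjacent vertices are cis.
Working through the distinct placements yields 3 geometric isomers: (Br/I trans, CH3CN/SCN trans); (Br/SCN trans, CH3CN/I trans); (Br/CH3CN trans, I/SCN trans).
Each arrangement has an internal mirror plane or centre of symmetry, so none is chiral.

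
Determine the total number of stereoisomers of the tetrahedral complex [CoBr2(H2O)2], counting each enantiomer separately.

Only one geometric arrangement is possible.

1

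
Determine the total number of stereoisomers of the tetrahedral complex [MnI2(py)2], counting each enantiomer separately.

1

All four vertices of a tetrahedron are equivalent and mutually adjacent, so cis/trans isomerism cannot arise.
Only one geometric arrangement is possible.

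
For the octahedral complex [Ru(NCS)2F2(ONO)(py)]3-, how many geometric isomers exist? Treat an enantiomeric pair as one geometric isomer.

An octahedron has six vertices in three trans pairs; every non-trans pair is cis.
Working through the distinct placements yields 6 geometric isomers: NCS trans, F trans; NCS cis, F trans; NCS cis, F cis (3 arrangements, 2 chiral); NCS trans, F cis.

6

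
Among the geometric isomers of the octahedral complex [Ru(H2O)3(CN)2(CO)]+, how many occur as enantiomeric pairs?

0

An octahedron has six vertices in three trans pairs; every non-trans pair is cis.
Working through the distinct placements yields 3 geometric isomers: H2O mer, CN trans; H2O mer, CN cis; H2O fac, CN cis.
Each arrangement has an internal mirror plane or centre of symmetry, so none is chiral.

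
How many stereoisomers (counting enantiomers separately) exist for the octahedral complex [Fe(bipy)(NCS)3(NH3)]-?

2

The six octahedral sites form three mutually perpendicular trans pairs.
Each bipy is bidentate and must span two cis positions.
Systematic placement gives 2 geometric isomers: NCS mer; NCS fac.
Each arrangement has an internal mirror plane or centre of symmetry, so none is chiral.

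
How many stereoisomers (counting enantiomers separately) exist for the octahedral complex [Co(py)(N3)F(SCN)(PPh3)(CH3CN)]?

30

Exhaustive case analysis gives 15 geometric isomers.
Of these, 15 lack any improper symmetry element and so occur as enantiomeric pairs, giving 15 + 15 = 30 stereoisomers in total.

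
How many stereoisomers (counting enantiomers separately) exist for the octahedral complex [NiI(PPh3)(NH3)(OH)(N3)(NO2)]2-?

30

Exhaustive case analysis gives 15 geometric isomers.
Of these, 15 lack any improper symmetry element and so occur as enantiomeric pairs, giving 15 + 15 = 30 stereoisomers in total.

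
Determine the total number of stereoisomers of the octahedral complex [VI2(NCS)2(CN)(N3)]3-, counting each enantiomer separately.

8

In an octahedral complex each vertex has one trans partner and four cis neighbours.
There are 6 geometric isomers: I cis, NCS trans; I cis, NCS cis (3 arrangements, 2 chiral); I trans, NCS trans; I trans, NCS cis.
Of these, 2 lack any improper symmetry element and so occur as enantiomeric pairs, giving 6 + 2 = 8 stereoisomers in total.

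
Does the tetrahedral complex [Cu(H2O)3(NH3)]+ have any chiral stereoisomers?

All four vertices of a tetrahedron are equivalent and mutually adjacent, so cis/trans isomerism cannot arise.
Only one geometric arrangement is possible.

no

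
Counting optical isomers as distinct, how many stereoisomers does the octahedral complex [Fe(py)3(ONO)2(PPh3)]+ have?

Working through the distinct placements yields 3 geometric isomers: py mer, ONO trans; py mer, ONO cis; py fac, ONO cis.
Each arrangement has an internal mirror plane or centre of symmetry, so none is chiral.

3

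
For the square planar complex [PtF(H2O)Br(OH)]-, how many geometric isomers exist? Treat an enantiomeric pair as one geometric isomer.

In a square planar complex each vertex has one trans partner and two cis neighbours.
Systematic placement gives 3 geometric isomers: (Br/H2O trans, F/OH trans); (Br/OH trans, F/H2O trans); (Br/F trans, H2O/OH trans).

3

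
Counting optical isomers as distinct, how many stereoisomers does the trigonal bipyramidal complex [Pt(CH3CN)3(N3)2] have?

In a trigonal bipyramid the two axial positions differ from the three equatorial ones.
The distinct arrangements are (3 in all): N3 both equatorial; N3 one axial, one equatorial; N3 both axial.
Each arrangement has an internal mirror plane or centre of symmetry, so none is chiral.

3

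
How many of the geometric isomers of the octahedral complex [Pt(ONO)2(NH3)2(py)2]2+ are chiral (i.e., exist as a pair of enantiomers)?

The distinct arrangements are (5 in all): ONO trans, NH3 trans, py trans; ONO cis, NH3 trans, py cis; ONO cis, NH3 cis, py trans; ONO cis, NH3 cis, py cis (chiral); ONO trans, NH3 cis, py cis.
One of these lacks any improper symmetry element and so occurs as an enantiomeric pair, giving 5 + 1 = 6 stereoisomers in total.

1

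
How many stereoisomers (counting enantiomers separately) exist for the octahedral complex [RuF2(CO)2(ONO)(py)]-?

In an octahedral complex each vertex has one trans partner and four cis neighbours.
Working through the distinct placements yields 6 geometric isomers: F trans, CO trans; F cis, CO trans; F cis, CO cis (3 arrangements, 2 chiral); F trans, CO cis.
Of these, 2 lack any improper symmetry element and so occur as enantiomeric pairs, giving 6 + 2 = 8 stereoisomers in total.

8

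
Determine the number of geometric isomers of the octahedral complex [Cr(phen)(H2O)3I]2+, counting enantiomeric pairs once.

2

Each phen is bidentate and must span two cis positions.
The distinct arrangements are (2 in all): H2O mer; H2O fac.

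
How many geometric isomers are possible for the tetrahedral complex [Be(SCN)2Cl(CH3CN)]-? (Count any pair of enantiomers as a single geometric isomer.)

In a tetrahedral complex all four positions are equivalent and every pair of ligands is adjacent — there is no cis/trans distinction.
Only one geometric arrangement is possible.

1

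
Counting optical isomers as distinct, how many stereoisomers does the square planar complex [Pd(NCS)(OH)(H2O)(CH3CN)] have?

3

In a square planar complex each vertex has one trans partner and two cis neighbours.
There are 3 geometric isomers: (CH3CN/NCS trans, H2O/OH trans); (CH3CN/OH trans, H2O/NCS trans); (CH3CN/H2O trans, NCS/OH trans).
Each arrangement has an internal mirror plane or centre of symmetry, so none is chiral.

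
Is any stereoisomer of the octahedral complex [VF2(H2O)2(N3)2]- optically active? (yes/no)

The distinct arrangements are (5 in all): F trans, H2O trans, N3 trans; F trans, H2O cis, N3 cis; F cis, H2O cis, N3 trans; F cis, H2O cis, N3 cis (chiral); F cis, H2O trans, N3 cis.
One of these lacks any improper symmetry element and so occurs as an enantiomeric pair, giving 5 + 1 = 6 stereoisomers in total.

yes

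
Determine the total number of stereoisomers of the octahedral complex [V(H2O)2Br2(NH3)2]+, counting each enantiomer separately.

The six octahedral sites form three mutually perpendicular trans pairs.
The distinct arrangements are (5 in all): H2O trans, Br trans, NH3 trans; H2O cis, Br trans, NH3 cis; H2O cis, Br cis, NH3 trans; H2O cis, Br cis, NH3 cis (chiral); H2O trans, Br cis, NH3 cis.
One of these lacks any improper symmetry element and so occurs as an enantiomeric pair, giving 5 + 1 = 6 stereoisomers in total.

6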